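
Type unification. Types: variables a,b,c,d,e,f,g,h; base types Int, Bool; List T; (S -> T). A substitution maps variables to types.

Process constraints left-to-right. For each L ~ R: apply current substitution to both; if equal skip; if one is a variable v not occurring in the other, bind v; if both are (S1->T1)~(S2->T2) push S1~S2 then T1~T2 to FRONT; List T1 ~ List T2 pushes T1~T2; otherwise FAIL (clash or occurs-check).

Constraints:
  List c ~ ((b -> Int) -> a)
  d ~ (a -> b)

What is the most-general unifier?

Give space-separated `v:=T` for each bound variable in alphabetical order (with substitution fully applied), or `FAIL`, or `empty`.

step 1: unify List c ~ ((b -> Int) -> a)  [subst: {-} | 1 pending]
  clash: List c vs ((b -> Int) -> a)

Answer: FAIL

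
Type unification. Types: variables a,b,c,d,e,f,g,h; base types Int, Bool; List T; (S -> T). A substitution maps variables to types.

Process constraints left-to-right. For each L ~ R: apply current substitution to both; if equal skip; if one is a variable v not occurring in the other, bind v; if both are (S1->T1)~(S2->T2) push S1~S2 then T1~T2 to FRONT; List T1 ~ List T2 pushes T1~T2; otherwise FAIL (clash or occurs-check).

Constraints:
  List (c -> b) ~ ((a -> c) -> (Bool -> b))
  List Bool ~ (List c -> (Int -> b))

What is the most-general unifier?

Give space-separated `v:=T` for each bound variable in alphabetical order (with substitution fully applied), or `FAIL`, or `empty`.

step 1: unify List (c -> b) ~ ((a -> c) -> (Bool -> b))  [subst: {-} | 1 pending]
  clash: List (c -> b) vs ((a -> c) -> (Bool -> b))

Answer: FAIL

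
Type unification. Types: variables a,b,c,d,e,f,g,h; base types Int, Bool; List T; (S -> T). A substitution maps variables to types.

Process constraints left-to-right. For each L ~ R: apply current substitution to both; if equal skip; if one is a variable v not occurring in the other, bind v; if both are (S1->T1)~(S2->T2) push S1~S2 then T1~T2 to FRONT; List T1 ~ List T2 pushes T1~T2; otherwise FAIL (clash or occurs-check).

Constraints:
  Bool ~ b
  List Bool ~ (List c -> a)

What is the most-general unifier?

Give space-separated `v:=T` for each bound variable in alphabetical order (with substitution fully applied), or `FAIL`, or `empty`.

Answer: FAIL

Derivation:
step 1: unify Bool ~ b  [subst: {-} | 1 pending]
  bind b := Bool
step 2: unify List Bool ~ (List c -> a)  [subst: {b:=Bool} | 0 pending]
  clash: List Bool vs (List c -> a)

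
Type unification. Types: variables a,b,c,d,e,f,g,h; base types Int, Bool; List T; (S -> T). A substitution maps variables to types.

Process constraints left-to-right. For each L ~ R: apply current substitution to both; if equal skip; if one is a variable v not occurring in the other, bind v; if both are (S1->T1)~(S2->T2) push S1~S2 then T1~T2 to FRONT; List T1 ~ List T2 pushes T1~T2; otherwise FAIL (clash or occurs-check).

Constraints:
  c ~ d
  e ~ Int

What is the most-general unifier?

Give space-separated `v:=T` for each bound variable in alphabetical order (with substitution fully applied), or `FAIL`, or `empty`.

Answer: c:=d e:=Int

Derivation:
step 1: unify c ~ d  [subst: {-} | 1 pending]
  bind c := d
step 2: unify e ~ Int  [subst: {c:=d} | 0 pending]
  bind e := Int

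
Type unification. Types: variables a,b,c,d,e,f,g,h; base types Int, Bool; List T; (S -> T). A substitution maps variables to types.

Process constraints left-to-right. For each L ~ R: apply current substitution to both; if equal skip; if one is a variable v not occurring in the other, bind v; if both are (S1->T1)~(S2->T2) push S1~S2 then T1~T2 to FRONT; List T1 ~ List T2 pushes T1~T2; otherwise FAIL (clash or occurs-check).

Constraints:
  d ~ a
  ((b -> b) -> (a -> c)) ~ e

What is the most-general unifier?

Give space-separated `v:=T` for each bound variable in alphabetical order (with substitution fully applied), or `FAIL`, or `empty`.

step 1: unify d ~ a  [subst: {-} | 1 pending]
  bind d := a
step 2: unify ((b -> b) -> (a -> c)) ~ e  [subst: {d:=a} | 0 pending]
  bind e := ((b -> b) -> (a -> c))

Answer: d:=a e:=((b -> b) -> (a -> c))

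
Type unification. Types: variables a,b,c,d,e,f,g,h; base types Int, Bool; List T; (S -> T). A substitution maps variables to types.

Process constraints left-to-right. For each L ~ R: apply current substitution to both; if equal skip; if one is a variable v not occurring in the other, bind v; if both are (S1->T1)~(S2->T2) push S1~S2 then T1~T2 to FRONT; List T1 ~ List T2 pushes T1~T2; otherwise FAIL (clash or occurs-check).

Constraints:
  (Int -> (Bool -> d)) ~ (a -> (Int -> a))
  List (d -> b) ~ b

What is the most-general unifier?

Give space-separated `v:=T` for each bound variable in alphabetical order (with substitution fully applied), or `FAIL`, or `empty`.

step 1: unify (Int -> (Bool -> d)) ~ (a -> (Int -> a))  [subst: {-} | 1 pending]
  -> decompose arrow: push Int~a, (Bool -> d)~(Int -> a)
step 2: unify Int ~ a  [subst: {-} | 2 pending]
  bind a := Int
step 3: unify (Bool -> d) ~ (Int -> Int)  [subst: {a:=Int} | 1 pending]
  -> decompose arrow: push Bool~Int, d~Int
step 4: unify Bool ~ Int  [subst: {a:=Int} | 2 pending]
  clash: Bool vs Int

Answer: FAIL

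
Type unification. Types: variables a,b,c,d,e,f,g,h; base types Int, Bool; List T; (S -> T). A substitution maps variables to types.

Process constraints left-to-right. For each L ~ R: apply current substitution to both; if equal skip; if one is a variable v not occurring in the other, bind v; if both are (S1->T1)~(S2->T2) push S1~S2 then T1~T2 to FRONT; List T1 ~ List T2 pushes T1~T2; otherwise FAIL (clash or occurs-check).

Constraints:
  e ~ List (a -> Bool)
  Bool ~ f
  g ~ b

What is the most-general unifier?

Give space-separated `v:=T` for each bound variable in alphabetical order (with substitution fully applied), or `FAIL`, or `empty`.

Answer: e:=List (a -> Bool) f:=Bool g:=b

Derivation:
step 1: unify e ~ List (a -> Bool)  [subst: {-} | 2 pending]
  bind e := List (a -> Bool)
step 2: unify Bool ~ f  [subst: {e:=List (a -> Bool)} | 1 pending]
  bind f := Bool
step 3: unify g ~ b  [subst: {e:=List (a -> Bool), f:=Bool} | 0 pending]
  bind g := b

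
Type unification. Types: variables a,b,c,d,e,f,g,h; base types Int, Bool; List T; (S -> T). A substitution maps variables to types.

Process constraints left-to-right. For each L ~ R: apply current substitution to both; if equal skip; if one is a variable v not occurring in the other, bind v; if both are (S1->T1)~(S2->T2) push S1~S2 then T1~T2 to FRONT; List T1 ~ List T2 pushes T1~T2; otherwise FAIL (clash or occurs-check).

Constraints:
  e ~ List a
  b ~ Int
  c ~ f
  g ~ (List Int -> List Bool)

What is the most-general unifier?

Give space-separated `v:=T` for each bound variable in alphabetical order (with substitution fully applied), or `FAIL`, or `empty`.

step 1: unify e ~ List a  [subst: {-} | 3 pending]
  bind e := List a
step 2: unify b ~ Int  [subst: {e:=List a} | 2 pending]
  bind b := Int
step 3: unify c ~ f  [subst: {e:=List a, b:=Int} | 1 pending]
  bind c := f
step 4: unify g ~ (List Int -> List Bool)  [subst: {e:=List a, b:=Int, c:=f} | 0 pending]
  bind g := (List Int -> List Bool)

Answer: b:=Int c:=f e:=List a g:=(List Int -> List Bool)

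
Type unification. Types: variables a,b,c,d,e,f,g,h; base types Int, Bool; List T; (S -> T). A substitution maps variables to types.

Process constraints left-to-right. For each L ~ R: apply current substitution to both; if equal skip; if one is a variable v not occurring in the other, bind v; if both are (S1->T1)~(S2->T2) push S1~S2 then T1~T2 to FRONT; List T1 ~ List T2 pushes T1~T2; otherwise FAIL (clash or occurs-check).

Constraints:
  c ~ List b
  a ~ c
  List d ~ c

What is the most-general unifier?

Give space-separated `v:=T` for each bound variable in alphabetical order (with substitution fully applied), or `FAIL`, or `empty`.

Answer: a:=List b c:=List b d:=b

Derivation:
step 1: unify c ~ List b  [subst: {-} | 2 pending]
  bind c := List b
step 2: unify a ~ List b  [subst: {c:=List b} | 1 pending]
  bind a := List b
step 3: unify List d ~ List b  [subst: {c:=List b, a:=List b} | 0 pending]
  -> decompose List: push d~b
step 4: unify d ~ b  [subst: {c:=List b, a:=List b} | 0 pending]
  bind d := b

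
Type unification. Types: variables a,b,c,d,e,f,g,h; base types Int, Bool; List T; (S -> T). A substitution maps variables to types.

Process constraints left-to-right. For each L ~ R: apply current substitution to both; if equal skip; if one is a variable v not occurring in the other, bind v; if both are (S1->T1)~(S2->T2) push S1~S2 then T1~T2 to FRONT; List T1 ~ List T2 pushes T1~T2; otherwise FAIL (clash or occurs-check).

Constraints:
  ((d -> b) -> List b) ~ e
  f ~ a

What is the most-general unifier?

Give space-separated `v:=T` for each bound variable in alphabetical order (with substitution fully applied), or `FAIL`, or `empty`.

Answer: e:=((d -> b) -> List b) f:=a

Derivation:
step 1: unify ((d -> b) -> List b) ~ e  [subst: {-} | 1 pending]
  bind e := ((d -> b) -> List b)
step 2: unify f ~ a  [subst: {e:=((d -> b) -> List b)} | 0 pending]
  bind f := a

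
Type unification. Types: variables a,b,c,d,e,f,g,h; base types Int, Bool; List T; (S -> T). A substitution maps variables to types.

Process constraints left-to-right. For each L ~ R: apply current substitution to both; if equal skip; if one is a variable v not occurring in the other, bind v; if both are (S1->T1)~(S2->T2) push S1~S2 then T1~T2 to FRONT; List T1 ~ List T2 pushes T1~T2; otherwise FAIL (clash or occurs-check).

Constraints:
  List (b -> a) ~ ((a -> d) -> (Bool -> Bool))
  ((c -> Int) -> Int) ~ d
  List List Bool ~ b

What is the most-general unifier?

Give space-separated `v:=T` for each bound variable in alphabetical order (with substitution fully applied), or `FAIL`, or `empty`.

Answer: FAIL

Derivation:
step 1: unify List (b -> a) ~ ((a -> d) -> (Bool -> Bool))  [subst: {-} | 2 pending]
  clash: List (b -> a) vs ((a -> d) -> (Bool -> Bool))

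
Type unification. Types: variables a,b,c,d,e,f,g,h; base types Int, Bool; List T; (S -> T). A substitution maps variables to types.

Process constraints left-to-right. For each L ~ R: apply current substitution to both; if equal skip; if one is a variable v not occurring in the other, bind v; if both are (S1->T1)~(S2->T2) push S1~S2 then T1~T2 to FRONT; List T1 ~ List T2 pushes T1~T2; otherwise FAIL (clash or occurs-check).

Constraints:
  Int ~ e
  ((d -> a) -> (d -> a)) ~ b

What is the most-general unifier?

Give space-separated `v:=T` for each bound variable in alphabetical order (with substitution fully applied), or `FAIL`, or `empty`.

Answer: b:=((d -> a) -> (d -> a)) e:=Int

Derivation:
step 1: unify Int ~ e  [subst: {-} | 1 pending]
  bind e := Int
step 2: unify ((d -> a) -> (d -> a)) ~ b  [subst: {e:=Int} | 0 pending]
  bind b := ((d -> a) -> (d -> a))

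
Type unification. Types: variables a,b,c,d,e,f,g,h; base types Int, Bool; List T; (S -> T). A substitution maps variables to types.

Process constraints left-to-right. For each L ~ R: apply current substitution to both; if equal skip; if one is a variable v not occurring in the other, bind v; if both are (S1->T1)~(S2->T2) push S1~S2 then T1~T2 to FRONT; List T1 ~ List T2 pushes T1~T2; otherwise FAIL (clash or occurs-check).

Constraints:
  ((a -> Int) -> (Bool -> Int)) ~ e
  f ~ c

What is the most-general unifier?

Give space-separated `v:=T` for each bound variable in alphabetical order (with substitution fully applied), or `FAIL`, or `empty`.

step 1: unify ((a -> Int) -> (Bool -> Int)) ~ e  [subst: {-} | 1 pending]
  bind e := ((a -> Int) -> (Bool -> Int))
step 2: unify f ~ c  [subst: {e:=((a -> Int) -> (Bool -> Int))} | 0 pending]
  bind f := c

Answer: e:=((a -> Int) -> (Bool -> Int)) f:=c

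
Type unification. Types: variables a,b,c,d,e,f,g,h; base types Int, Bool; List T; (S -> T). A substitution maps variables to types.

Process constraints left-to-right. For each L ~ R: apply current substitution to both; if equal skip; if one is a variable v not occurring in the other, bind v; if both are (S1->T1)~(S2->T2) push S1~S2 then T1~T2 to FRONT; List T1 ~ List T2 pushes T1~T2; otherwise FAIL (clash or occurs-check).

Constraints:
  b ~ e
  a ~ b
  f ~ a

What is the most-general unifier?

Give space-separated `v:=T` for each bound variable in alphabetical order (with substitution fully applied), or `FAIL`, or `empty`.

step 1: unify b ~ e  [subst: {-} | 2 pending]
  bind b := e
step 2: unify a ~ e  [subst: {b:=e} | 1 pending]
  bind a := e
step 3: unify f ~ e  [subst: {b:=e, a:=e} | 0 pending]
  bind f := e

Answer: a:=e b:=e f:=e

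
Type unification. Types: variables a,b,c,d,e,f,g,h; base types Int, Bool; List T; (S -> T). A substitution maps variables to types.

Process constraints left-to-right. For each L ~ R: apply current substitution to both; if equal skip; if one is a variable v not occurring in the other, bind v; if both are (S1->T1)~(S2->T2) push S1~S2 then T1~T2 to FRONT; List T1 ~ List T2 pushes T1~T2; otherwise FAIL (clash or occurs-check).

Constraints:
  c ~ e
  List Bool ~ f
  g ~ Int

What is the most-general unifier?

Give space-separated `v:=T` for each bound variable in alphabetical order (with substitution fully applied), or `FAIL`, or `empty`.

Answer: c:=e f:=List Bool g:=Int

Derivation:
step 1: unify c ~ e  [subst: {-} | 2 pending]
  bind c := e
step 2: unify List Bool ~ f  [subst: {c:=e} | 1 pending]
  bind f := List Bool
step 3: unify g ~ Int  [subst: {c:=e, f:=List Bool} | 0 pending]
  bind g := Int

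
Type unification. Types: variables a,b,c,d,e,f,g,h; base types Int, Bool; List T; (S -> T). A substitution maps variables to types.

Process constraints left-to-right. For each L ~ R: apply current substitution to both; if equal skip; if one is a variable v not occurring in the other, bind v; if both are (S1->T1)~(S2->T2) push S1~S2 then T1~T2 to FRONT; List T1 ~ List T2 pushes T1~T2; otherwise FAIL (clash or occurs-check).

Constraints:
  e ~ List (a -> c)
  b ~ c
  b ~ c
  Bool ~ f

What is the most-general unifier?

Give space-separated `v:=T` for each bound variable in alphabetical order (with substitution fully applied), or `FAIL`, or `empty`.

Answer: b:=c e:=List (a -> c) f:=Bool

Derivation:
step 1: unify e ~ List (a -> c)  [subst: {-} | 3 pending]
  bind e := List (a -> c)
step 2: unify b ~ c  [subst: {e:=List (a -> c)} | 2 pending]
  bind b := c
step 3: unify c ~ c  [subst: {e:=List (a -> c), b:=c} | 1 pending]
  -> identical, skip
step 4: unify Bool ~ f  [subst: {e:=List (a -> c), b:=c} | 0 pending]
  bind f := Bool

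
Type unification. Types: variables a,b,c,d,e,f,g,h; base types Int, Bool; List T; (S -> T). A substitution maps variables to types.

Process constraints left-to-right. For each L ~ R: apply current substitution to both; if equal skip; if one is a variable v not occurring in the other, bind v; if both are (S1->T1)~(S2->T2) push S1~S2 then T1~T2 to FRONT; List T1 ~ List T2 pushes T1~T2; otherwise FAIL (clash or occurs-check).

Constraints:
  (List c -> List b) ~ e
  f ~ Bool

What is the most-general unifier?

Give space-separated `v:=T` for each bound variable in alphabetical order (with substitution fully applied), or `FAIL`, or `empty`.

Answer: e:=(List c -> List b) f:=Bool

Derivation:
step 1: unify (List c -> List b) ~ e  [subst: {-} | 1 pending]
  bind e := (List c -> List b)
step 2: unify f ~ Bool  [subst: {e:=(List c -> List b)} | 0 pending]
  bind f := Bool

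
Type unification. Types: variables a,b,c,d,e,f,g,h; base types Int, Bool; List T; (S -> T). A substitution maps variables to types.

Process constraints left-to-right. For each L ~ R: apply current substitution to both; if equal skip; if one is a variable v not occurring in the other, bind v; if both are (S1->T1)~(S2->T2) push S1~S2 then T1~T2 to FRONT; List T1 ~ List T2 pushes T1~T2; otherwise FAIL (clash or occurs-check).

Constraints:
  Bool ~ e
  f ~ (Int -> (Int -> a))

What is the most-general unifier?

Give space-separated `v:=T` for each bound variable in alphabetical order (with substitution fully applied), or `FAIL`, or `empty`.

Answer: e:=Bool f:=(Int -> (Int -> a))

Derivation:
step 1: unify Bool ~ e  [subst: {-} | 1 pending]
  bind e := Bool
step 2: unify f ~ (Int -> (Int -> a))  [subst: {e:=Bool} | 0 pending]
  bind f := (Int -> (Int -> a))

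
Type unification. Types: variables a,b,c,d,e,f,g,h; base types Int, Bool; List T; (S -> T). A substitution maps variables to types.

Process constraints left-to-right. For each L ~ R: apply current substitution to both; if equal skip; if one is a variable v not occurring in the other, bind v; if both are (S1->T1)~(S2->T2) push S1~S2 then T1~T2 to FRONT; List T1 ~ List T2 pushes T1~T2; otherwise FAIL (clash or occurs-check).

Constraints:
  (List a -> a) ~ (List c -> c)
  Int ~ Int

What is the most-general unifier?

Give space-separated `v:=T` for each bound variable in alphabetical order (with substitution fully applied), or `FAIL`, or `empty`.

step 1: unify (List a -> a) ~ (List c -> c)  [subst: {-} | 1 pending]
  -> decompose arrow: push List a~List c, a~c
step 2: unify List a ~ List c  [subst: {-} | 2 pending]
  -> decompose List: push a~c
step 3: unify a ~ c  [subst: {-} | 2 pending]
  bind a := c
step 4: unify c ~ c  [subst: {a:=c} | 1 pending]
  -> identical, skip
step 5: unify Int ~ Int  [subst: {a:=c} | 0 pending]
  -> identical, skip

Answer: a:=c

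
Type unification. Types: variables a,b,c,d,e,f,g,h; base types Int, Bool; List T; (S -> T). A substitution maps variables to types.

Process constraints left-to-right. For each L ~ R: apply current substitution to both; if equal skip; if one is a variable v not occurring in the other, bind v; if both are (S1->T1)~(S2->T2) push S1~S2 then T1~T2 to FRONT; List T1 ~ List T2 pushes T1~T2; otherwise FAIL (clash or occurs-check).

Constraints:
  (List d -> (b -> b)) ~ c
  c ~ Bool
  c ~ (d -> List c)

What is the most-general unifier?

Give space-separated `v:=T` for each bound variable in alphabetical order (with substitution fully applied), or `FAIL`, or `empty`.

Answer: FAIL

Derivation:
step 1: unify (List d -> (b -> b)) ~ c  [subst: {-} | 2 pending]
  bind c := (List d -> (b -> b))
step 2: unify (List d -> (b -> b)) ~ Bool  [subst: {c:=(List d -> (b -> b))} | 1 pending]
  clash: (List d -> (b -> b)) vs Bool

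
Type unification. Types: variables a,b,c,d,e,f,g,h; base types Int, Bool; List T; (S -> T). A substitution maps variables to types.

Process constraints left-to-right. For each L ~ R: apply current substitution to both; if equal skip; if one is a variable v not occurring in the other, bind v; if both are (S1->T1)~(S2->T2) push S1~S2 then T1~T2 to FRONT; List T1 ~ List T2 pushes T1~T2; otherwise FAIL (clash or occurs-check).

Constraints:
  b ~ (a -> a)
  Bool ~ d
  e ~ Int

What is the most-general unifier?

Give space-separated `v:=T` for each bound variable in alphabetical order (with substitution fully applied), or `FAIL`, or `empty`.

Answer: b:=(a -> a) d:=Bool e:=Int

Derivation:
step 1: unify b ~ (a -> a)  [subst: {-} | 2 pending]
  bind b := (a -> a)
step 2: unify Bool ~ d  [subst: {b:=(a -> a)} | 1 pending]
  bind d := Bool
step 3: unify e ~ Int  [subst: {b:=(a -> a), d:=Bool} | 0 pending]
  bind e := Int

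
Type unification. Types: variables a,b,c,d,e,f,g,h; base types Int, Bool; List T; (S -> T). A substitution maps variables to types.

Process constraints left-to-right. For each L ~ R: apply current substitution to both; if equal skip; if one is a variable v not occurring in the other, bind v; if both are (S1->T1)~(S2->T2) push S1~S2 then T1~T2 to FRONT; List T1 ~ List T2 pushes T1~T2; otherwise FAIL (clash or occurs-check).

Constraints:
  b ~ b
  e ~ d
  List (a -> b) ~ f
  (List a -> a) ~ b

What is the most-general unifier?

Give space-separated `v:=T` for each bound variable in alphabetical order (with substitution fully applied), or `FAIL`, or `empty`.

step 1: unify b ~ b  [subst: {-} | 3 pending]
  -> identical, skip
step 2: unify e ~ d  [subst: {-} | 2 pending]
  bind e := d
step 3: unify List (a -> b) ~ f  [subst: {e:=d} | 1 pending]
  bind f := List (a -> b)
step 4: unify (List a -> a) ~ b  [subst: {e:=d, f:=List (a -> b)} | 0 pending]
  bind b := (List a -> a)

Answer: b:=(List a -> a) e:=d f:=List (a -> (List a -> a))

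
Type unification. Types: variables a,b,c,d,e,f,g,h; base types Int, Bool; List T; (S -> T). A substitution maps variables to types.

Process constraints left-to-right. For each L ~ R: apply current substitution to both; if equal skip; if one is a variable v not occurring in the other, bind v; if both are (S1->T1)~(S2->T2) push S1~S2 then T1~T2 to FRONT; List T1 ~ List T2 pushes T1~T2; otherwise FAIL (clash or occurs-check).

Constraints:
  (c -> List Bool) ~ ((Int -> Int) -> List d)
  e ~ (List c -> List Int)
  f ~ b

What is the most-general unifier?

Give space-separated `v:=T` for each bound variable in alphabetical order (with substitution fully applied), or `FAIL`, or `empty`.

Answer: c:=(Int -> Int) d:=Bool e:=(List (Int -> Int) -> List Int) f:=b

Derivation:
step 1: unify (c -> List Bool) ~ ((Int -> Int) -> List d)  [subst: {-} | 2 pending]
  -> decompose arrow: push c~(Int -> Int), List Bool~List d
step 2: unify c ~ (Int -> Int)  [subst: {-} | 3 pending]
  bind c := (Int -> Int)
step 3: unify List Bool ~ List d  [subst: {c:=(Int -> Int)} | 2 pending]
  -> decompose List: push Bool~d
step 4: unify Bool ~ d  [subst: {c:=(Int -> Int)} | 2 pending]
  bind d := Bool
step 5: unify e ~ (List (Int -> Int) -> List Int)  [subst: {c:=(Int -> Int), d:=Bool} | 1 pending]
  bind e := (List (Int -> Int) -> List Int)
step 6: unify f ~ b  [subst: {c:=(Int -> Int), d:=Bool, e:=(List (Int -> Int) -> List Int)} | 0 pending]
  bind f := b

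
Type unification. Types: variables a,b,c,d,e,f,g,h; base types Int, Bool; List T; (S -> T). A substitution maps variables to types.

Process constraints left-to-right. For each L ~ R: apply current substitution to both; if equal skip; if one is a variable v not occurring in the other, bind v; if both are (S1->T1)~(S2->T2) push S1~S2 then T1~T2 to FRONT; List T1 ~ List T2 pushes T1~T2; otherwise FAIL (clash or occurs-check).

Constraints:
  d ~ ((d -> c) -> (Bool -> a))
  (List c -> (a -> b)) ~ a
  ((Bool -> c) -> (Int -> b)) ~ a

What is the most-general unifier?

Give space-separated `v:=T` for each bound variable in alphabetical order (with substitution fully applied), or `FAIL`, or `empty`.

step 1: unify d ~ ((d -> c) -> (Bool -> a))  [subst: {-} | 2 pending]
  occurs-check fail: d in ((d -> c) -> (Bool -> a))

Answer: FAIL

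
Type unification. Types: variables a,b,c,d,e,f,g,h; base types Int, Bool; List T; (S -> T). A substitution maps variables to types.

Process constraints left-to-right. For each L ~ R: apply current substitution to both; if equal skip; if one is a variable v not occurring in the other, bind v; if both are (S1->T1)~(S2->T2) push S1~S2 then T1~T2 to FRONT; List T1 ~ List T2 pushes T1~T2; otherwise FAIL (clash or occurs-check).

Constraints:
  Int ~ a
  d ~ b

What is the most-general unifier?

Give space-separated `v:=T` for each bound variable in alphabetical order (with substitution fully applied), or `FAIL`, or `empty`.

step 1: unify Int ~ a  [subst: {-} | 1 pending]
  bind a := Int
step 2: unify d ~ b  [subst: {a:=Int} | 0 pending]
  bind d := b

Answer: a:=Int d:=b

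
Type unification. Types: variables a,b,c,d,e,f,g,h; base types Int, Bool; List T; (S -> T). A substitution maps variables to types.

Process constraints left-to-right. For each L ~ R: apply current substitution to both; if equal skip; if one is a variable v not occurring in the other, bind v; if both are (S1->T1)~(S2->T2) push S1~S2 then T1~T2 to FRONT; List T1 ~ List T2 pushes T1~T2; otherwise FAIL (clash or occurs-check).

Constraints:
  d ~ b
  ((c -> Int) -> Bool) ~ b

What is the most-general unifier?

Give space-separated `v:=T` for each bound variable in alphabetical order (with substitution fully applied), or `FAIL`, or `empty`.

step 1: unify d ~ b  [subst: {-} | 1 pending]
  bind d := b
step 2: unify ((c -> Int) -> Bool) ~ b  [subst: {d:=b} | 0 pending]
  bind b := ((c -> Int) -> Bool)

Answer: b:=((c -> Int) -> Bool) d:=((c -> Int) -> Bool)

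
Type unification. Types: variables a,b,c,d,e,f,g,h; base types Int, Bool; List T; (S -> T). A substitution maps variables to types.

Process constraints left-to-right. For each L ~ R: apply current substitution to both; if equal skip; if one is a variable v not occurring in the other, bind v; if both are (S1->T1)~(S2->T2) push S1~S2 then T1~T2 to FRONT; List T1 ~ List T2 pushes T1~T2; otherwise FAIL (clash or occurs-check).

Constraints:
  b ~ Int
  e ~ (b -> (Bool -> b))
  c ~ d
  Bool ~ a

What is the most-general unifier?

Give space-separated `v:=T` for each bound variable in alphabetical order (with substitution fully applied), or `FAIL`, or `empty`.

Answer: a:=Bool b:=Int c:=d e:=(Int -> (Bool -> Int))

Derivation:
step 1: unify b ~ Int  [subst: {-} | 3 pending]
  bind b := Int
step 2: unify e ~ (Int -> (Bool -> Int))  [subst: {b:=Int} | 2 pending]
  bind e := (Int -> (Bool -> Int))
step 3: unify c ~ d  [subst: {b:=Int, e:=(Int -> (Bool -> Int))} | 1 pending]
  bind c := d
step 4: unify Bool ~ a  [subst: {b:=Int, e:=(Int -> (Bool -> Int)), c:=d} | 0 pending]
  bind a := Bool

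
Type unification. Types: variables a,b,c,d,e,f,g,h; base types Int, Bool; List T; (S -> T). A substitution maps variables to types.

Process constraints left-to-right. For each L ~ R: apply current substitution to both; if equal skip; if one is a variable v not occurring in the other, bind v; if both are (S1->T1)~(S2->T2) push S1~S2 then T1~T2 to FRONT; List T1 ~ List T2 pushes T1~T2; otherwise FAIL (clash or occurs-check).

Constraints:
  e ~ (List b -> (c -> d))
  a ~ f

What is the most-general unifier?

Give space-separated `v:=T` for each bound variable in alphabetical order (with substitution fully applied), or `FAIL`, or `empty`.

Answer: a:=f e:=(List b -> (c -> d))

Derivation:
step 1: unify e ~ (List b -> (c -> d))  [subst: {-} | 1 pending]
  bind e := (List b -> (c -> d))
step 2: unify a ~ f  [subst: {e:=(List b -> (c -> d))} | 0 pending]
  bind a := f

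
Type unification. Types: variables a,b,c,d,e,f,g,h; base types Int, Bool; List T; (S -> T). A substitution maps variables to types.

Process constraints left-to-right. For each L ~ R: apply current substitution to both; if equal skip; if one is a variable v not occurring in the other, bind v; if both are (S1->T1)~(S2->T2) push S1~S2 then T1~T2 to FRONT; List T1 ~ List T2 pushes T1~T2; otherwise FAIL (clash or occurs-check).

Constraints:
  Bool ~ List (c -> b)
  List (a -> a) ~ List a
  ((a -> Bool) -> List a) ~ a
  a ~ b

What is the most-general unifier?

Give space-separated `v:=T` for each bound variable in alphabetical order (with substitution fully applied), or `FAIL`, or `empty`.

Answer: FAIL

Derivation:
step 1: unify Bool ~ List (c -> b)  [subst: {-} | 3 pending]
  clash: Bool vs List (c -> b)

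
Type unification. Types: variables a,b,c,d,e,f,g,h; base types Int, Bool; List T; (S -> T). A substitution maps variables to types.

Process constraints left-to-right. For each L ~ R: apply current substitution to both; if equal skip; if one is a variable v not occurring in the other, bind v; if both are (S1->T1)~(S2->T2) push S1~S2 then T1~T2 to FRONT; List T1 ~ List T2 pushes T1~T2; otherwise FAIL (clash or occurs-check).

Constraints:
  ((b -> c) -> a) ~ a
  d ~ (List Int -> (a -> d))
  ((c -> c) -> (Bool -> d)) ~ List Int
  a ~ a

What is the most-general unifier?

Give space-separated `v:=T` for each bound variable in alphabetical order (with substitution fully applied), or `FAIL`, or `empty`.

Answer: FAIL

Derivation:
step 1: unify ((b -> c) -> a) ~ a  [subst: {-} | 3 pending]
  occurs-check fail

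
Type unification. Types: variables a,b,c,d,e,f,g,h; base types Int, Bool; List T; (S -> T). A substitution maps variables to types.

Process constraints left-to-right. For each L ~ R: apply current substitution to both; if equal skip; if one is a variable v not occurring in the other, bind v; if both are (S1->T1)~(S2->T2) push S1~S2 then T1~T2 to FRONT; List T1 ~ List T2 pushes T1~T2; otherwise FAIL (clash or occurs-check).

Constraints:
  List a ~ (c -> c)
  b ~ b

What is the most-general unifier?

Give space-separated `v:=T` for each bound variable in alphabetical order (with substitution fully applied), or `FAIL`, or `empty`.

step 1: unify List a ~ (c -> c)  [subst: {-} | 1 pending]
  clash: List a vs (c -> c)

Answer: FAIL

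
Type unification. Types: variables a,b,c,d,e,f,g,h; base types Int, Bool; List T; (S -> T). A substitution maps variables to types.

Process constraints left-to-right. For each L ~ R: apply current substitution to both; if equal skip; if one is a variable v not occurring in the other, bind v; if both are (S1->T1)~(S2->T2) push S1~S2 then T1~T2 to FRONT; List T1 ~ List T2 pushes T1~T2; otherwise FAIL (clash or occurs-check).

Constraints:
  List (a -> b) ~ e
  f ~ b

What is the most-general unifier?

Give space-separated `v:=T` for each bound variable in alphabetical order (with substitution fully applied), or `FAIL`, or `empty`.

Answer: e:=List (a -> b) f:=b

Derivation:
step 1: unify List (a -> b) ~ e  [subst: {-} | 1 pending]
  bind e := List (a -> b)
step 2: unify f ~ b  [subst: {e:=List (a -> b)} | 0 pending]
  bind f := b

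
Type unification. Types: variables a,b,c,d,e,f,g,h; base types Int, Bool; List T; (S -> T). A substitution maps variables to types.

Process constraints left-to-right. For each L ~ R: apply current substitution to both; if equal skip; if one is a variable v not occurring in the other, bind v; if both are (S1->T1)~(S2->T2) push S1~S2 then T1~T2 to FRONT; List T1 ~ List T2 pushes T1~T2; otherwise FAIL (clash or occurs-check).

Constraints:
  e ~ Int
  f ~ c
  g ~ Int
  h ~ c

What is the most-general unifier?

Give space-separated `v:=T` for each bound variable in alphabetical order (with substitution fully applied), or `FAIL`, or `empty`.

Answer: e:=Int f:=c g:=Int h:=c

Derivation:
step 1: unify e ~ Int  [subst: {-} | 3 pending]
  bind e := Int
step 2: unify f ~ c  [subst: {e:=Int} | 2 pending]
  bind f := c
step 3: unify g ~ Int  [subst: {e:=Int, f:=c} | 1 pending]
  bind g := Int
step 4: unify h ~ c  [subst: {e:=Int, f:=c, g:=Int} | 0 pending]
  bind h := c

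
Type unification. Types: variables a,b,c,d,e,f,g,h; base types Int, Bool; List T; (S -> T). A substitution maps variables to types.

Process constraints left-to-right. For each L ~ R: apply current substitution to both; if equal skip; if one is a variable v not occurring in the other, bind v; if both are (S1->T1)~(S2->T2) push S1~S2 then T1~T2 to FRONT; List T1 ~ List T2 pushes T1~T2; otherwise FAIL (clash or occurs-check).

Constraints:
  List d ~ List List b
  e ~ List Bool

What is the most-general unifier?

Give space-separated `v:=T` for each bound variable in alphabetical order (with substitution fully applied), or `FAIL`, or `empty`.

step 1: unify List d ~ List List b  [subst: {-} | 1 pending]
  -> decompose List: push d~List b
step 2: unify d ~ List b  [subst: {-} | 1 pending]
  bind d := List b
step 3: unify e ~ List Bool  [subst: {d:=List b} | 0 pending]
  bind e := List Bool

Answer: d:=List b e:=List Bool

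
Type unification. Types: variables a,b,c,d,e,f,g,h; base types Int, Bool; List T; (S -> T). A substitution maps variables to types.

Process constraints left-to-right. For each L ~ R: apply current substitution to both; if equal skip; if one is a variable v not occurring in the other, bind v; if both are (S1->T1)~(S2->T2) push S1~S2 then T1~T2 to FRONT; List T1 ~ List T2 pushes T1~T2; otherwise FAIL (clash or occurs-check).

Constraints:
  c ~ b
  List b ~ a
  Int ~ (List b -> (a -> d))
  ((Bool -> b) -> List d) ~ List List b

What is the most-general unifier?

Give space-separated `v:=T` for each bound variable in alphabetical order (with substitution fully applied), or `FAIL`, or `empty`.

Answer: FAIL

Derivation:
step 1: unify c ~ b  [subst: {-} | 3 pending]
  bind c := b
step 2: unify List b ~ a  [subst: {c:=b} | 2 pending]
  bind a := List b
step 3: unify Int ~ (List b -> (List b -> d))  [subst: {c:=b, a:=List b} | 1 pending]
  clash: Int vs (List b -> (List b -> d))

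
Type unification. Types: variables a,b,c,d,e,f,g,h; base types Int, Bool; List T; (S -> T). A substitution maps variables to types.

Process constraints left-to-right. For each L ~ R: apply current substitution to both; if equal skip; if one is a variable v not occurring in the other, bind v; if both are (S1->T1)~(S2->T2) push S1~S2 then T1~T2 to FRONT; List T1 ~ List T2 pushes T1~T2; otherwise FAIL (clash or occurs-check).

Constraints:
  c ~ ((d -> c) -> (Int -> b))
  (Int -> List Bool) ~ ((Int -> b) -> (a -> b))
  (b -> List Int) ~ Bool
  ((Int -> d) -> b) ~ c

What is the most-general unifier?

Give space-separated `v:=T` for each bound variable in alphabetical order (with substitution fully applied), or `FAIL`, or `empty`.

step 1: unify c ~ ((d -> c) -> (Int -> b))  [subst: {-} | 3 pending]
  occurs-check fail: c in ((d -> c) -> (Int -> b))

Answer: FAIL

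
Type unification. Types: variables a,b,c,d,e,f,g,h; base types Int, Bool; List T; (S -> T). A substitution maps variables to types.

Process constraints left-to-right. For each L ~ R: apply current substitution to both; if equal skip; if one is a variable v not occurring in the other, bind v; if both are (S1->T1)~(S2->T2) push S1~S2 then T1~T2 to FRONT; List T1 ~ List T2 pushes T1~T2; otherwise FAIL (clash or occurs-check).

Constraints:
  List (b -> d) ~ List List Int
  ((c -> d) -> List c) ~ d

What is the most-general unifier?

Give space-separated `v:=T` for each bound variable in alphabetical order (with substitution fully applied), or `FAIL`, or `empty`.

step 1: unify List (b -> d) ~ List List Int  [subst: {-} | 1 pending]
  -> decompose List: push (b -> d)~List Int
step 2: unify (b -> d) ~ List Int  [subst: {-} | 1 pending]
  clash: (b -> d) vs List Int

Answer: FAIL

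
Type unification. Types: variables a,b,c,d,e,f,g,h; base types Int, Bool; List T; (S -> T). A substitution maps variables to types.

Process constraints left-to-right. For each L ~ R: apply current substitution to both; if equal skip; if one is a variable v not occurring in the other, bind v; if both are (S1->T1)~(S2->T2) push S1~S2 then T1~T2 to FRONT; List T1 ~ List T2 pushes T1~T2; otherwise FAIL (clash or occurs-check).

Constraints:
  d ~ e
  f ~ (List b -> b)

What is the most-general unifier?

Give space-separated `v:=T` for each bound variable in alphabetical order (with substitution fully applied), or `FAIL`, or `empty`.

step 1: unify d ~ e  [subst: {-} | 1 pending]
  bind d := e
step 2: unify f ~ (List b -> b)  [subst: {d:=e} | 0 pending]
  bind f := (List b -> b)

Answer: d:=e f:=(List b -> b)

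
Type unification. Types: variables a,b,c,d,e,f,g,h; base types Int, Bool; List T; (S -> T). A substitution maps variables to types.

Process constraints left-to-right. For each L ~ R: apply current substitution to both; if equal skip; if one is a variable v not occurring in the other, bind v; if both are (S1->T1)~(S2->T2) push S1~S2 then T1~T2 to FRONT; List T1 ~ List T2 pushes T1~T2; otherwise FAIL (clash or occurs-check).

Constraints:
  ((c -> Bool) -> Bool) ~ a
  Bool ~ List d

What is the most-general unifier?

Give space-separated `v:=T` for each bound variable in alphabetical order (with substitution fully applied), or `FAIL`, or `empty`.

Answer: FAIL

Derivation:
step 1: unify ((c -> Bool) -> Bool) ~ a  [subst: {-} | 1 pending]
  bind a := ((c -> Bool) -> Bool)
step 2: unify Bool ~ List d  [subst: {a:=((c -> Bool) -> Bool)} | 0 pending]
  clash: Bool vs List d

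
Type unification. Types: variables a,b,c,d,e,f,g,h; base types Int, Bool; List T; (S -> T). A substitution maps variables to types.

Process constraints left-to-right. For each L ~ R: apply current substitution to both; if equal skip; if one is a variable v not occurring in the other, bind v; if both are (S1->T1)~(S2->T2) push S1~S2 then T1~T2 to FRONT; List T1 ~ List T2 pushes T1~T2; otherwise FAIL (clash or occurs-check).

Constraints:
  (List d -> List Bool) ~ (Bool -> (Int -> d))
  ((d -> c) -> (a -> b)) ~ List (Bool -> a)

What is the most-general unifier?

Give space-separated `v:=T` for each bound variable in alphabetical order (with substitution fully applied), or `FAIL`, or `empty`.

step 1: unify (List d -> List Bool) ~ (Bool -> (Int -> d))  [subst: {-} | 1 pending]
  -> decompose arrow: push List d~Bool, List Bool~(Int -> d)
step 2: unify List d ~ Bool  [subst: {-} | 2 pending]
  clash: List d vs Bool

Answer: FAIL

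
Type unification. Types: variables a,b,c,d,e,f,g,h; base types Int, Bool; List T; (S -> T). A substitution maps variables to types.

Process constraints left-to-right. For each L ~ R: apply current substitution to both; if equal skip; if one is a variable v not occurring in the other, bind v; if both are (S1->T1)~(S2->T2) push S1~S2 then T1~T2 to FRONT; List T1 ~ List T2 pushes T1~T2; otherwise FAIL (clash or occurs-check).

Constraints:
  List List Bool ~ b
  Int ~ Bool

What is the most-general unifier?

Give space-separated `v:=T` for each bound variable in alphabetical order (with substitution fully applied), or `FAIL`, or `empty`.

step 1: unify List List Bool ~ b  [subst: {-} | 1 pending]
  bind b := List List Bool
step 2: unify Int ~ Bool  [subst: {b:=List List Bool} | 0 pending]
  clash: Int vs Bool

Answer: FAIL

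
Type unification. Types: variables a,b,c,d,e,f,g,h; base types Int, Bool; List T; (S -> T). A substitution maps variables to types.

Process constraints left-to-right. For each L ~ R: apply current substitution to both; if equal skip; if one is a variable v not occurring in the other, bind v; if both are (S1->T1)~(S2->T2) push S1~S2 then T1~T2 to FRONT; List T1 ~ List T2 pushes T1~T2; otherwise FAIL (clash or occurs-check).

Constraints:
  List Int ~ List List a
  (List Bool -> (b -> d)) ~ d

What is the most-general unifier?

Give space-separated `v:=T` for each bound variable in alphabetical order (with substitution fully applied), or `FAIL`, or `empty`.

Answer: FAIL

Derivation:
step 1: unify List Int ~ List List a  [subst: {-} | 1 pending]
  -> decompose List: push Int~List a
step 2: unify Int ~ List a  [subst: {-} | 1 pending]
  clash: Int vs List a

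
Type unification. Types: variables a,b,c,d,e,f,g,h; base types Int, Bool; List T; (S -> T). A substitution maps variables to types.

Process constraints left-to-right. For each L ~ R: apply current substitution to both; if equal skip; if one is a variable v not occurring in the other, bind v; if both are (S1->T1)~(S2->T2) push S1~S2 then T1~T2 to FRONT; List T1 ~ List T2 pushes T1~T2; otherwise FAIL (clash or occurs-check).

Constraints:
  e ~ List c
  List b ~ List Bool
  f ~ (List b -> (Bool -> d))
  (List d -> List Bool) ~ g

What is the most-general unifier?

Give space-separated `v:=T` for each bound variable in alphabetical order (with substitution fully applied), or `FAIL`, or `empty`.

step 1: unify e ~ List c  [subst: {-} | 3 pending]
  bind e := List c
step 2: unify List b ~ List Bool  [subst: {e:=List c} | 2 pending]
  -> decompose List: push b~Bool
step 3: unify b ~ Bool  [subst: {e:=List c} | 2 pending]
  bind b := Bool
step 4: unify f ~ (List Bool -> (Bool -> d))  [subst: {e:=List c, b:=Bool} | 1 pending]
  bind f := (List Bool -> (Bool -> d))
step 5: unify (List d -> List Bool) ~ g  [subst: {e:=List c, b:=Bool, f:=(List Bool -> (Bool -> d))} | 0 pending]
  bind g := (List d -> List Bool)

Answer: b:=Bool e:=List c f:=(List Bool -> (Bool -> d)) g:=(List d -> List Bool)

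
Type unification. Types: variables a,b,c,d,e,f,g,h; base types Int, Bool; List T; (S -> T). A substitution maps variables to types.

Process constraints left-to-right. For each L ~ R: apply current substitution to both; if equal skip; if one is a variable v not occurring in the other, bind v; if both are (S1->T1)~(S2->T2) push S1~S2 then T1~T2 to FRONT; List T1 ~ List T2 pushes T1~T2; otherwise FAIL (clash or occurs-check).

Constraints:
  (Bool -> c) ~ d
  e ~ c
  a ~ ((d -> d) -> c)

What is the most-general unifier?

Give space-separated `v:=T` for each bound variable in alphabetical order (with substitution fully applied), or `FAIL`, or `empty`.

step 1: unify (Bool -> c) ~ d  [subst: {-} | 2 pending]
  bind d := (Bool -> c)
step 2: unify e ~ c  [subst: {d:=(Bool -> c)} | 1 pending]
  bind e := c
step 3: unify a ~ (((Bool -> c) -> (Bool -> c)) -> c)  [subst: {d:=(Bool -> c), e:=c} | 0 pending]
  bind a := (((Bool -> c) -> (Bool -> c)) -> c)

Answer: a:=(((Bool -> c) -> (Bool -> c)) -> c) d:=(Bool -> c) e:=c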